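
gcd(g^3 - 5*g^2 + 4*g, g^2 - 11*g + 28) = g - 4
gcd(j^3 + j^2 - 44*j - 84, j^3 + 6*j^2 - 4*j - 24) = j^2 + 8*j + 12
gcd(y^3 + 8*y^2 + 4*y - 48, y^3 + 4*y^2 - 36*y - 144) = y^2 + 10*y + 24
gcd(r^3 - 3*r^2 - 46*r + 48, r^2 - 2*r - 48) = r^2 - 2*r - 48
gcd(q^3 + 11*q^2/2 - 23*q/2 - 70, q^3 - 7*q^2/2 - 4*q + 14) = q - 7/2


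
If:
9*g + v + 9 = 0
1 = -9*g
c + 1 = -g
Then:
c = -8/9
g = -1/9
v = -8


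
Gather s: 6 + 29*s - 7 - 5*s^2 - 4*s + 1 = -5*s^2 + 25*s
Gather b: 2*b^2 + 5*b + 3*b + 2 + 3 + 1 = 2*b^2 + 8*b + 6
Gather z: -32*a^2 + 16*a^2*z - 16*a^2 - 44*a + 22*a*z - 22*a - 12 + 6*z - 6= -48*a^2 - 66*a + z*(16*a^2 + 22*a + 6) - 18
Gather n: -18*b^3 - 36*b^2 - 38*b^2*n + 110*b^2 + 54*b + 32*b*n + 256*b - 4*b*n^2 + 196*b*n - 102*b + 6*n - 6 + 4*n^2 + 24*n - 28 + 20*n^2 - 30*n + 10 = -18*b^3 + 74*b^2 + 208*b + n^2*(24 - 4*b) + n*(-38*b^2 + 228*b) - 24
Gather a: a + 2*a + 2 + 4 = 3*a + 6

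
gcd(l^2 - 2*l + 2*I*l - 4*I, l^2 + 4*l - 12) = l - 2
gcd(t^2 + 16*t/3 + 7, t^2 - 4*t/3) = 1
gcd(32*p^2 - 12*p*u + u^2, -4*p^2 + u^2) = 1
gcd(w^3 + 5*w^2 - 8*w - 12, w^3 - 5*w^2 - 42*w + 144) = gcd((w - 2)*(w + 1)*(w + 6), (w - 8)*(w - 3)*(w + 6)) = w + 6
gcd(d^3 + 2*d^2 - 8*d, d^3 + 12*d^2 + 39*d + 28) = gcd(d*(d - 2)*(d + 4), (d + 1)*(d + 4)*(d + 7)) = d + 4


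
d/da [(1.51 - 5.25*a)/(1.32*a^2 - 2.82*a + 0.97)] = (6.93*a^2 - 3.9864*a - 0.834300000000001)/(1.7424*a^4 - 7.4448*a^3 + 10.5132*a^2 - 5.4708*a + 0.9409)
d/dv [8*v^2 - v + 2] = 16*v - 1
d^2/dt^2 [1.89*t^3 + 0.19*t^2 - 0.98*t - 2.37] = 11.34*t + 0.38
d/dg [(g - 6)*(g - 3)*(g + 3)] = 3*g^2 - 12*g - 9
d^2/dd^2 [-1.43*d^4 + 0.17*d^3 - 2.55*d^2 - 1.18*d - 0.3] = -17.16*d^2 + 1.02*d - 5.1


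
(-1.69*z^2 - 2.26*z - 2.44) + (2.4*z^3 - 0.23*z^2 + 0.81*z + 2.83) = 2.4*z^3 - 1.92*z^2 - 1.45*z + 0.39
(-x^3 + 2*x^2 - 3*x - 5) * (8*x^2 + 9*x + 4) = -8*x^5 + 7*x^4 - 10*x^3 - 59*x^2 - 57*x - 20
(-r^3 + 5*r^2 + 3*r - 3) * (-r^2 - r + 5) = r^5 - 4*r^4 - 13*r^3 + 25*r^2 + 18*r - 15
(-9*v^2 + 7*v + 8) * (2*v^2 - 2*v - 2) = -18*v^4 + 32*v^3 + 20*v^2 - 30*v - 16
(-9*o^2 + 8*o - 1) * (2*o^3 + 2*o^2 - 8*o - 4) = -18*o^5 - 2*o^4 + 86*o^3 - 30*o^2 - 24*o + 4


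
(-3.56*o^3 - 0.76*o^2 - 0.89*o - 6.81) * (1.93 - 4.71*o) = 16.7676*o^4 - 3.2912*o^3 + 2.7251*o^2 + 30.3574*o - 13.1433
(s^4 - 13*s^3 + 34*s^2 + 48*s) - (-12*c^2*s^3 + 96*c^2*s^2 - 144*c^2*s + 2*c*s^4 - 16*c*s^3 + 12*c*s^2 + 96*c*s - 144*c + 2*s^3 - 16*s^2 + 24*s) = 12*c^2*s^3 - 96*c^2*s^2 + 144*c^2*s - 2*c*s^4 + 16*c*s^3 - 12*c*s^2 - 96*c*s + 144*c + s^4 - 15*s^3 + 50*s^2 + 24*s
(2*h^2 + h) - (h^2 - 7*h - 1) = h^2 + 8*h + 1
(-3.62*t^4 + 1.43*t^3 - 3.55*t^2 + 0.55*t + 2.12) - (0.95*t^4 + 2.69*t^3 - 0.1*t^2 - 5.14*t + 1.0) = -4.57*t^4 - 1.26*t^3 - 3.45*t^2 + 5.69*t + 1.12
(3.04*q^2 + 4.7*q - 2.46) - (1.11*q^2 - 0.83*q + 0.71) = 1.93*q^2 + 5.53*q - 3.17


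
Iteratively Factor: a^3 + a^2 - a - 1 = (a + 1)*(a^2 - 1) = (a - 1)*(a + 1)*(a + 1)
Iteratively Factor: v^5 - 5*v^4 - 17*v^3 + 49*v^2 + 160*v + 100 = (v - 5)*(v^4 - 17*v^2 - 36*v - 20) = (v - 5)*(v + 2)*(v^3 - 2*v^2 - 13*v - 10) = (v - 5)*(v + 1)*(v + 2)*(v^2 - 3*v - 10) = (v - 5)*(v + 1)*(v + 2)^2*(v - 5)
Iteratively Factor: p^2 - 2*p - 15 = (p + 3)*(p - 5)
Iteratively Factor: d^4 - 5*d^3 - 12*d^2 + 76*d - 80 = (d - 5)*(d^3 - 12*d + 16) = (d - 5)*(d - 2)*(d^2 + 2*d - 8) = (d - 5)*(d - 2)^2*(d + 4)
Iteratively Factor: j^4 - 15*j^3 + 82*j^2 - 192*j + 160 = (j - 4)*(j^3 - 11*j^2 + 38*j - 40) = (j - 4)^2*(j^2 - 7*j + 10) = (j - 5)*(j - 4)^2*(j - 2)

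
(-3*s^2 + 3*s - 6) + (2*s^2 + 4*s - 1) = -s^2 + 7*s - 7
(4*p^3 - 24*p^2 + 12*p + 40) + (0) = 4*p^3 - 24*p^2 + 12*p + 40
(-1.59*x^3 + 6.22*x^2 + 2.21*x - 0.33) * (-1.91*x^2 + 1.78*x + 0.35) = 3.0369*x^5 - 14.7104*x^4 + 6.294*x^3 + 6.7411*x^2 + 0.1861*x - 0.1155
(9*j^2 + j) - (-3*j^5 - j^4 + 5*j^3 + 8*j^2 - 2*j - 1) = 3*j^5 + j^4 - 5*j^3 + j^2 + 3*j + 1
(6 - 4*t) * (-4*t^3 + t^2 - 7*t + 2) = 16*t^4 - 28*t^3 + 34*t^2 - 50*t + 12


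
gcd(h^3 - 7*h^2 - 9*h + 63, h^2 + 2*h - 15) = h - 3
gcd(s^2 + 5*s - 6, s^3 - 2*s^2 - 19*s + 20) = s - 1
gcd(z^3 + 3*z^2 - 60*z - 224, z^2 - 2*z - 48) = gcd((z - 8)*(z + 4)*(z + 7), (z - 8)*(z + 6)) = z - 8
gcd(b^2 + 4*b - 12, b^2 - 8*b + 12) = b - 2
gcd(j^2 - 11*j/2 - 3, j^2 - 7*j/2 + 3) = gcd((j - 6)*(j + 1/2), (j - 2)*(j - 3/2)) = 1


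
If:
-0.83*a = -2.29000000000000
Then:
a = 2.76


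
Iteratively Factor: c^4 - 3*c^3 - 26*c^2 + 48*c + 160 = (c - 4)*(c^3 + c^2 - 22*c - 40) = (c - 4)*(c + 2)*(c^2 - c - 20) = (c - 4)*(c + 2)*(c + 4)*(c - 5)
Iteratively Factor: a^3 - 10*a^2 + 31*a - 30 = (a - 2)*(a^2 - 8*a + 15) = (a - 3)*(a - 2)*(a - 5)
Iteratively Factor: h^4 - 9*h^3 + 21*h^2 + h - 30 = (h - 2)*(h^3 - 7*h^2 + 7*h + 15) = (h - 3)*(h - 2)*(h^2 - 4*h - 5) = (h - 5)*(h - 3)*(h - 2)*(h + 1)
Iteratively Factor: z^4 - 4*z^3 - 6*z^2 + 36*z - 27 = (z - 3)*(z^3 - z^2 - 9*z + 9) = (z - 3)*(z - 1)*(z^2 - 9) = (z - 3)^2*(z - 1)*(z + 3)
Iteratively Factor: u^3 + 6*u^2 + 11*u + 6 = (u + 2)*(u^2 + 4*u + 3) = (u + 2)*(u + 3)*(u + 1)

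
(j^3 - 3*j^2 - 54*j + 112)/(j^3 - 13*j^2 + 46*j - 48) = (j + 7)/(j - 3)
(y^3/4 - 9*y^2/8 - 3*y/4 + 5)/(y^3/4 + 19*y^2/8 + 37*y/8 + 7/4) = (2*y^2 - 13*y + 20)/(2*y^2 + 15*y + 7)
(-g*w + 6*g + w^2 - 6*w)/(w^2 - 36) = (-g + w)/(w + 6)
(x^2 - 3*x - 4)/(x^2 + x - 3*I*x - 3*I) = (x - 4)/(x - 3*I)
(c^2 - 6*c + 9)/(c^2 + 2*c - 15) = (c - 3)/(c + 5)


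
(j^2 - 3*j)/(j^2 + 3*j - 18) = j/(j + 6)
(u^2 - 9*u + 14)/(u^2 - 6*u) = (u^2 - 9*u + 14)/(u*(u - 6))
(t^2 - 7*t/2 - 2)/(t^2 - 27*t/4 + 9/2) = 2*(2*t^2 - 7*t - 4)/(4*t^2 - 27*t + 18)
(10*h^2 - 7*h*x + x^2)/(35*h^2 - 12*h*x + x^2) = (-2*h + x)/(-7*h + x)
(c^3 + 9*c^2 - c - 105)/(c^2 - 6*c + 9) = (c^2 + 12*c + 35)/(c - 3)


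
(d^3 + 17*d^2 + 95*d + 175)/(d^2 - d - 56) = (d^2 + 10*d + 25)/(d - 8)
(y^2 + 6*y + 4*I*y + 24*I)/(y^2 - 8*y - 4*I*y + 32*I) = (y^2 + y*(6 + 4*I) + 24*I)/(y^2 + y*(-8 - 4*I) + 32*I)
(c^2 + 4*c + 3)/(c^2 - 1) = (c + 3)/(c - 1)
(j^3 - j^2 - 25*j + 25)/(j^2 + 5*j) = j - 6 + 5/j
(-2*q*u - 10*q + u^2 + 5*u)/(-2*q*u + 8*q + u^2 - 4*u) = (u + 5)/(u - 4)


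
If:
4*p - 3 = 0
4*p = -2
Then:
No Solution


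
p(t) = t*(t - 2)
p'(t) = 2*t - 2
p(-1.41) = 4.81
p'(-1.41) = -4.82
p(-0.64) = 1.69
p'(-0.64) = -3.28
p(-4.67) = 31.15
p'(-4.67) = -11.34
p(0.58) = -0.82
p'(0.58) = -0.84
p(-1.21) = 3.88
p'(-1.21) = -4.42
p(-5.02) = 35.24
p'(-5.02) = -12.04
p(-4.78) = 32.41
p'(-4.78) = -11.56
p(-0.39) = 0.93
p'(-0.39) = -2.78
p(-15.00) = 255.00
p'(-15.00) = -32.00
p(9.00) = 63.00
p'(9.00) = 16.00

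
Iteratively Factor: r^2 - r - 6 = (r - 3)*(r + 2)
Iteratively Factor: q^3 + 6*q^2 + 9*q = (q + 3)*(q^2 + 3*q) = (q + 3)^2*(q)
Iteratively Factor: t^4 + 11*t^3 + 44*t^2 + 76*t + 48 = (t + 3)*(t^3 + 8*t^2 + 20*t + 16) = (t + 2)*(t + 3)*(t^2 + 6*t + 8) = (t + 2)^2*(t + 3)*(t + 4)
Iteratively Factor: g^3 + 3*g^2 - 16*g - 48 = (g + 3)*(g^2 - 16) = (g - 4)*(g + 3)*(g + 4)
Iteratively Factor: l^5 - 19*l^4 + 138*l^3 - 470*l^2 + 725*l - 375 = (l - 5)*(l^4 - 14*l^3 + 68*l^2 - 130*l + 75) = (l - 5)^2*(l^3 - 9*l^2 + 23*l - 15) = (l - 5)^2*(l - 3)*(l^2 - 6*l + 5) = (l - 5)^2*(l - 3)*(l - 1)*(l - 5)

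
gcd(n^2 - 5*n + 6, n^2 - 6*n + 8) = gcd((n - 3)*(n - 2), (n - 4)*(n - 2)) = n - 2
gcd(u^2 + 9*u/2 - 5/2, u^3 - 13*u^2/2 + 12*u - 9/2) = u - 1/2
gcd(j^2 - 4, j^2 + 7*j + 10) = j + 2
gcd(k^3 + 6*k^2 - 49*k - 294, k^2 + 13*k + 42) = k^2 + 13*k + 42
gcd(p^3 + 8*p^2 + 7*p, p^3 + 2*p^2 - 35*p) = p^2 + 7*p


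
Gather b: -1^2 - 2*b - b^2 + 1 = -b^2 - 2*b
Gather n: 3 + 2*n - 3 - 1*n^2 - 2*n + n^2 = 0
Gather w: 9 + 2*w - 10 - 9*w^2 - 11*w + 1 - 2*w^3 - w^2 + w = -2*w^3 - 10*w^2 - 8*w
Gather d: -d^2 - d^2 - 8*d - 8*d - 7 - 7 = -2*d^2 - 16*d - 14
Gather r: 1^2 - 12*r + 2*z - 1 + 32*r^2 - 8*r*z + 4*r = 32*r^2 + r*(-8*z - 8) + 2*z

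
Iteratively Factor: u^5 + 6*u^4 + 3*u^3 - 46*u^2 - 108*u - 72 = (u + 3)*(u^4 + 3*u^3 - 6*u^2 - 28*u - 24) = (u - 3)*(u + 3)*(u^3 + 6*u^2 + 12*u + 8) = (u - 3)*(u + 2)*(u + 3)*(u^2 + 4*u + 4) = (u - 3)*(u + 2)^2*(u + 3)*(u + 2)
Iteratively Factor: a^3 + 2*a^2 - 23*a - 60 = (a - 5)*(a^2 + 7*a + 12) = (a - 5)*(a + 3)*(a + 4)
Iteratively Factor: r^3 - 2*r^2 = (r)*(r^2 - 2*r) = r^2*(r - 2)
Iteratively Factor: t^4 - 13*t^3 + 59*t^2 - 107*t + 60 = (t - 5)*(t^3 - 8*t^2 + 19*t - 12) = (t - 5)*(t - 4)*(t^2 - 4*t + 3) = (t - 5)*(t - 4)*(t - 3)*(t - 1)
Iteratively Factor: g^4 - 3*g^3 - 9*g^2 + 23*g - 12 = (g - 1)*(g^3 - 2*g^2 - 11*g + 12) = (g - 1)*(g + 3)*(g^2 - 5*g + 4) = (g - 4)*(g - 1)*(g + 3)*(g - 1)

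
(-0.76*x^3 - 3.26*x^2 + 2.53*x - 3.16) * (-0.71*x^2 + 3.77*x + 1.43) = 0.5396*x^5 - 0.550600000000001*x^4 - 15.1733*x^3 + 7.1199*x^2 - 8.2953*x - 4.5188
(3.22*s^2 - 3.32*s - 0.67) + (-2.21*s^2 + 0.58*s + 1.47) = 1.01*s^2 - 2.74*s + 0.8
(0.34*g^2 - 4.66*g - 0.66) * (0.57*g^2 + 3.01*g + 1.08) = 0.1938*g^4 - 1.6328*g^3 - 14.0356*g^2 - 7.0194*g - 0.7128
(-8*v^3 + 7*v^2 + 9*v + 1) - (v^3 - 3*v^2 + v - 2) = -9*v^3 + 10*v^2 + 8*v + 3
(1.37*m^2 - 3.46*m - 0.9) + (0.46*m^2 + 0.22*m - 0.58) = 1.83*m^2 - 3.24*m - 1.48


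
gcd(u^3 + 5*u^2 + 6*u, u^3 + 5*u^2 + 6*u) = u^3 + 5*u^2 + 6*u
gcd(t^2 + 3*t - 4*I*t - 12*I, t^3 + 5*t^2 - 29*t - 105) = t + 3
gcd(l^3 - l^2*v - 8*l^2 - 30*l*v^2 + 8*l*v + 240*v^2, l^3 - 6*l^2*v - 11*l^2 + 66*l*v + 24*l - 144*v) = -l^2 + 6*l*v + 8*l - 48*v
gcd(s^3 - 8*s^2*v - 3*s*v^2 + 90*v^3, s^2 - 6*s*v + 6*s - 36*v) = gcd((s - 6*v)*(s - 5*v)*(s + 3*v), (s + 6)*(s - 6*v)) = s - 6*v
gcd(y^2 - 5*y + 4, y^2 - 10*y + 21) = 1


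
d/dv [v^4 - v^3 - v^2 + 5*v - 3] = 4*v^3 - 3*v^2 - 2*v + 5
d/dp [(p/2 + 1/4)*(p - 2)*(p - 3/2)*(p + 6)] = 2*p^3 + 9*p^2/2 - 67*p/4 + 9/2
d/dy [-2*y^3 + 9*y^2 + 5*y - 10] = -6*y^2 + 18*y + 5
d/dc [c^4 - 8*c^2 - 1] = 4*c*(c^2 - 4)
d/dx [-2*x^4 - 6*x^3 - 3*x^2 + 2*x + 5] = -8*x^3 - 18*x^2 - 6*x + 2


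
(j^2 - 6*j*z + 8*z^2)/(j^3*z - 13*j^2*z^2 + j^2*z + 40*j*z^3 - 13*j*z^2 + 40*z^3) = (j^2 - 6*j*z + 8*z^2)/(z*(j^3 - 13*j^2*z + j^2 + 40*j*z^2 - 13*j*z + 40*z^2))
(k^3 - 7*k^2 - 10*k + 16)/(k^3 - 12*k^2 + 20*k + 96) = (k - 1)/(k - 6)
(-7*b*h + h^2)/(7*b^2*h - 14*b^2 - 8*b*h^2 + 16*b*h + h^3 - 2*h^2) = -h/(b*h - 2*b - h^2 + 2*h)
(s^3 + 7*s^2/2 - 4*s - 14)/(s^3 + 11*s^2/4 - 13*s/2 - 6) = 2*(2*s^2 + 11*s + 14)/(4*s^2 + 19*s + 12)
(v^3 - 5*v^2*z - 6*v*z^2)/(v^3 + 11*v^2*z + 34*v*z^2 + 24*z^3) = v*(v - 6*z)/(v^2 + 10*v*z + 24*z^2)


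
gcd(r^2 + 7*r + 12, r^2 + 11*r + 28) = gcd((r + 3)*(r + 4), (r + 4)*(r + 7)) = r + 4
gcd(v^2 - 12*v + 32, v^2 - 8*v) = v - 8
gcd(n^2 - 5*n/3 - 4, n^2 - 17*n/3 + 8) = n - 3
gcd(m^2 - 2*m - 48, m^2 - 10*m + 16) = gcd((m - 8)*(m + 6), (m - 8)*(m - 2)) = m - 8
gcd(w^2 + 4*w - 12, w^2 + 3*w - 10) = w - 2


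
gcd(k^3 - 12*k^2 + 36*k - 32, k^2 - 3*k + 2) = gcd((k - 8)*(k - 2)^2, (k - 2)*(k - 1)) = k - 2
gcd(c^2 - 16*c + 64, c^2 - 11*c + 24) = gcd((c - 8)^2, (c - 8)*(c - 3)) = c - 8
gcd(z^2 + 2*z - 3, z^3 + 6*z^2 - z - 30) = z + 3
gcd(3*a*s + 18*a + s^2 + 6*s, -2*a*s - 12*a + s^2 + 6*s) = s + 6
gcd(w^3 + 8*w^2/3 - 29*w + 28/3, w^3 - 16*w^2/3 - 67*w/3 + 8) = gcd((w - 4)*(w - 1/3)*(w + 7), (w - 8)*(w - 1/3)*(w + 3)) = w - 1/3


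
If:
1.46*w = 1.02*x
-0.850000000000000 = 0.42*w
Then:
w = -2.02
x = -2.90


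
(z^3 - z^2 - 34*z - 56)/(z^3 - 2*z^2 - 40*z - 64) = (z - 7)/(z - 8)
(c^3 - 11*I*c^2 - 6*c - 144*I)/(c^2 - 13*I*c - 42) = (c^2 - 5*I*c + 24)/(c - 7*I)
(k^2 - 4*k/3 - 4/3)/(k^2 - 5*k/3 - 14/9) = 3*(k - 2)/(3*k - 7)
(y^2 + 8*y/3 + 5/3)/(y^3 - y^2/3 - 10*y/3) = (y + 1)/(y*(y - 2))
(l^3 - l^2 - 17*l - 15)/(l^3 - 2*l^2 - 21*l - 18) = (l - 5)/(l - 6)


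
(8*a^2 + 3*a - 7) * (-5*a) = -40*a^3 - 15*a^2 + 35*a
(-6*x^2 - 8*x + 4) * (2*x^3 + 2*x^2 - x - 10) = -12*x^5 - 28*x^4 - 2*x^3 + 76*x^2 + 76*x - 40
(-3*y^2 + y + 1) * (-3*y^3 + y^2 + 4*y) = 9*y^5 - 6*y^4 - 14*y^3 + 5*y^2 + 4*y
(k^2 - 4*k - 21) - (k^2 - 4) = -4*k - 17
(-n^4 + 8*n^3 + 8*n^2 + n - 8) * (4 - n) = n^5 - 12*n^4 + 24*n^3 + 31*n^2 + 12*n - 32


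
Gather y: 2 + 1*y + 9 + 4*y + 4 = 5*y + 15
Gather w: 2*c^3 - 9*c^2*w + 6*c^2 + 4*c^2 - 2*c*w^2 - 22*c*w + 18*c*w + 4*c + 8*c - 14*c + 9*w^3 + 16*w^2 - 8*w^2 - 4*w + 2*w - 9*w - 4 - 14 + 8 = 2*c^3 + 10*c^2 - 2*c + 9*w^3 + w^2*(8 - 2*c) + w*(-9*c^2 - 4*c - 11) - 10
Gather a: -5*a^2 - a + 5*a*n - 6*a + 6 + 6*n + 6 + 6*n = -5*a^2 + a*(5*n - 7) + 12*n + 12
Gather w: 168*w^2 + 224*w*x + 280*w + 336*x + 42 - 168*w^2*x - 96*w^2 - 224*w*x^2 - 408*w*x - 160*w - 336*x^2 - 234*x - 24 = w^2*(72 - 168*x) + w*(-224*x^2 - 184*x + 120) - 336*x^2 + 102*x + 18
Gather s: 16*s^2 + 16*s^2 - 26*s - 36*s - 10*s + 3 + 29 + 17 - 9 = 32*s^2 - 72*s + 40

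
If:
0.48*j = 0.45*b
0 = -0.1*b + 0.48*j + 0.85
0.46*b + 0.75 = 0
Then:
No Solution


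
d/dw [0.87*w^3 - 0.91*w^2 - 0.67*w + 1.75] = 2.61*w^2 - 1.82*w - 0.67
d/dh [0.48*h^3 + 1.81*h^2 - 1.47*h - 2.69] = 1.44*h^2 + 3.62*h - 1.47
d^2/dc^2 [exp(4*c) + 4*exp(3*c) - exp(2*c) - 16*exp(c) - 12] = 4*(4*exp(3*c) + 9*exp(2*c) - exp(c) - 4)*exp(c)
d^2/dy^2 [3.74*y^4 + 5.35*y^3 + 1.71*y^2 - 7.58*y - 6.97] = 44.88*y^2 + 32.1*y + 3.42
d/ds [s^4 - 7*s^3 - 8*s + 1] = 4*s^3 - 21*s^2 - 8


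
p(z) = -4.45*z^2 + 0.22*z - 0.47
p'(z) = 0.22 - 8.9*z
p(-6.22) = -174.00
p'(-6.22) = 55.58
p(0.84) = -3.43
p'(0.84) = -7.26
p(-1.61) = -12.36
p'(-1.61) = 14.55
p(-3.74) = -63.54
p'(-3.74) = 33.51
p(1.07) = -5.33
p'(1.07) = -9.30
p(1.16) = -6.20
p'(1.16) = -10.10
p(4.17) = -76.93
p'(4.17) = -36.89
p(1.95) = -16.96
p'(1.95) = -17.14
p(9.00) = -358.94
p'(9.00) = -79.88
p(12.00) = -638.63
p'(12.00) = -106.58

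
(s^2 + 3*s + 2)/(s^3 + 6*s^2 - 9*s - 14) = (s + 2)/(s^2 + 5*s - 14)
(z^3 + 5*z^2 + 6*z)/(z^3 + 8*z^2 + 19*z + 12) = z*(z + 2)/(z^2 + 5*z + 4)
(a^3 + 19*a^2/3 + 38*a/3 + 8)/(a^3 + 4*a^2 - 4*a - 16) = (a^2 + 13*a/3 + 4)/(a^2 + 2*a - 8)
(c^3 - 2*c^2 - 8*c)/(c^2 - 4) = c*(c - 4)/(c - 2)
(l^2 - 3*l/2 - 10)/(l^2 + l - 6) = (l^2 - 3*l/2 - 10)/(l^2 + l - 6)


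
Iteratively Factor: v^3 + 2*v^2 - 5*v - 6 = (v + 1)*(v^2 + v - 6) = (v + 1)*(v + 3)*(v - 2)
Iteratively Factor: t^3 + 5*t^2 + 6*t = (t)*(t^2 + 5*t + 6) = t*(t + 2)*(t + 3)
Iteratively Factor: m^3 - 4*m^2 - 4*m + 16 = (m - 4)*(m^2 - 4) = (m - 4)*(m - 2)*(m + 2)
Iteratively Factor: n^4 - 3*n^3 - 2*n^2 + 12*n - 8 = (n - 2)*(n^3 - n^2 - 4*n + 4) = (n - 2)*(n - 1)*(n^2 - 4) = (n - 2)^2*(n - 1)*(n + 2)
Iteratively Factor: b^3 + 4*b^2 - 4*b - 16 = (b + 2)*(b^2 + 2*b - 8) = (b - 2)*(b + 2)*(b + 4)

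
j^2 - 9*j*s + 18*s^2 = (j - 6*s)*(j - 3*s)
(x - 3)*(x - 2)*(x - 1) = x^3 - 6*x^2 + 11*x - 6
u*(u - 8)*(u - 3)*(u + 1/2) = u^4 - 21*u^3/2 + 37*u^2/2 + 12*u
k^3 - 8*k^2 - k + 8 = (k - 8)*(k - 1)*(k + 1)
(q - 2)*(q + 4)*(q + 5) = q^3 + 7*q^2 + 2*q - 40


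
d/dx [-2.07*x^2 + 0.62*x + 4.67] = 0.62 - 4.14*x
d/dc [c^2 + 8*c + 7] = 2*c + 8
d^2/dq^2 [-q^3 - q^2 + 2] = -6*q - 2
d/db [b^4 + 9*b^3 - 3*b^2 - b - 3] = 4*b^3 + 27*b^2 - 6*b - 1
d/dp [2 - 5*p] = -5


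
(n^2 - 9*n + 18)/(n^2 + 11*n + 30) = (n^2 - 9*n + 18)/(n^2 + 11*n + 30)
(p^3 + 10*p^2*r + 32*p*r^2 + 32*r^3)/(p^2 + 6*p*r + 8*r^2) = p + 4*r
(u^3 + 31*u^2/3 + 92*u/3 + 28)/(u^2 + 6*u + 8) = (u^2 + 25*u/3 + 14)/(u + 4)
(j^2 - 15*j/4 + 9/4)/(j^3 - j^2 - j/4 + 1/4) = (4*j^2 - 15*j + 9)/(4*j^3 - 4*j^2 - j + 1)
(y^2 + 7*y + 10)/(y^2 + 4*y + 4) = (y + 5)/(y + 2)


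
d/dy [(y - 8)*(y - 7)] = 2*y - 15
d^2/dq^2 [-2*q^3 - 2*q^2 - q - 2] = -12*q - 4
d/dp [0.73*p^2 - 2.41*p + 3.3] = 1.46*p - 2.41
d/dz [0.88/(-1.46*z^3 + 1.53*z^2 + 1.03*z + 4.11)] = (3.8544*z^2 - 2.6928*z - 0.9064)/(-1.46*z^3 + 1.53*z^2 + 1.03*z + 4.11)^2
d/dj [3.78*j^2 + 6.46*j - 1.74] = 7.56*j + 6.46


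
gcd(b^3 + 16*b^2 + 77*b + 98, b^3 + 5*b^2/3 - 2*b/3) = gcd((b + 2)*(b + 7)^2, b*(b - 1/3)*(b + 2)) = b + 2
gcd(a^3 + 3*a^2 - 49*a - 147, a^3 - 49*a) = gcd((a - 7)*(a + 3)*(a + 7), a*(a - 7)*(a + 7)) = a^2 - 49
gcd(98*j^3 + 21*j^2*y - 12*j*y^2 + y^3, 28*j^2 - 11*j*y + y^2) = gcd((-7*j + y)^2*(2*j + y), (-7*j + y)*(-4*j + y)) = -7*j + y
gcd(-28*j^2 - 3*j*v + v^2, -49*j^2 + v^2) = -7*j + v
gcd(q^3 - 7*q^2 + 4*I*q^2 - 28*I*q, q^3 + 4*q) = q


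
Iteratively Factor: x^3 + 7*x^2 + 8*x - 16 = (x + 4)*(x^2 + 3*x - 4) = (x - 1)*(x + 4)*(x + 4)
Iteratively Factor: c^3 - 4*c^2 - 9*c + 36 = (c - 3)*(c^2 - c - 12) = (c - 3)*(c + 3)*(c - 4)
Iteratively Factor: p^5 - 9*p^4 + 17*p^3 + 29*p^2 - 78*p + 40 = (p - 1)*(p^4 - 8*p^3 + 9*p^2 + 38*p - 40) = (p - 4)*(p - 1)*(p^3 - 4*p^2 - 7*p + 10) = (p - 4)*(p - 1)^2*(p^2 - 3*p - 10) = (p - 5)*(p - 4)*(p - 1)^2*(p + 2)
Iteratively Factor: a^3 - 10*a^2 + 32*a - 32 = (a - 2)*(a^2 - 8*a + 16) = (a - 4)*(a - 2)*(a - 4)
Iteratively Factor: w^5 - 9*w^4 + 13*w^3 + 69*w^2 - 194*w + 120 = (w + 3)*(w^4 - 12*w^3 + 49*w^2 - 78*w + 40) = (w - 2)*(w + 3)*(w^3 - 10*w^2 + 29*w - 20) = (w - 2)*(w - 1)*(w + 3)*(w^2 - 9*w + 20) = (w - 5)*(w - 2)*(w - 1)*(w + 3)*(w - 4)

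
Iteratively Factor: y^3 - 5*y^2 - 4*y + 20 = (y - 2)*(y^2 - 3*y - 10) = (y - 2)*(y + 2)*(y - 5)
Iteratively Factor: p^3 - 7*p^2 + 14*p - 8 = (p - 1)*(p^2 - 6*p + 8) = (p - 2)*(p - 1)*(p - 4)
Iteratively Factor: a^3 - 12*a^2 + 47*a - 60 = (a - 3)*(a^2 - 9*a + 20) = (a - 4)*(a - 3)*(a - 5)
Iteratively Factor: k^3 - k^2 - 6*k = (k - 3)*(k^2 + 2*k) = (k - 3)*(k + 2)*(k)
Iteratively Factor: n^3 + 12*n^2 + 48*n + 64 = (n + 4)*(n^2 + 8*n + 16) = (n + 4)^2*(n + 4)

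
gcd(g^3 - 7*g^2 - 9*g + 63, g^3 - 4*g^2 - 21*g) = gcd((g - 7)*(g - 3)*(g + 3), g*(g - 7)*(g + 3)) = g^2 - 4*g - 21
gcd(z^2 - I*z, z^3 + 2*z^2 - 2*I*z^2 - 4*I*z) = z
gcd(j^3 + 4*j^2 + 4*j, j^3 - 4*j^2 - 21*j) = j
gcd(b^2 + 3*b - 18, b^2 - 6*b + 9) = b - 3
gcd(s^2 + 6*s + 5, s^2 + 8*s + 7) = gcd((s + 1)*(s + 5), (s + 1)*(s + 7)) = s + 1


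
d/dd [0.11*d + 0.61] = 0.110000000000000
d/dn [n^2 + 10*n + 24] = 2*n + 10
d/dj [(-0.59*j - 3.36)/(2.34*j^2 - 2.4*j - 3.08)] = (1.3806*j^2 + 15.7248*j - 6.2468)/(5.4756*j^4 - 11.232*j^3 - 8.6544*j^2 + 14.784*j + 9.4864)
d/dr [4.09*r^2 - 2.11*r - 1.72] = 8.18*r - 2.11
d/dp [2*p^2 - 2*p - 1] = 4*p - 2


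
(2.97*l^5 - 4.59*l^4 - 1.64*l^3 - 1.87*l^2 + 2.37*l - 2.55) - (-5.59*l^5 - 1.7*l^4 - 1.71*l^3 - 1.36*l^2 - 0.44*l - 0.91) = 8.56*l^5 - 2.89*l^4 + 0.0700000000000001*l^3 - 0.51*l^2 + 2.81*l - 1.64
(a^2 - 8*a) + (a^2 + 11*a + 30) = 2*a^2 + 3*a + 30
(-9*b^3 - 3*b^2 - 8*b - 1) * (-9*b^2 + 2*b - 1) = 81*b^5 + 9*b^4 + 75*b^3 - 4*b^2 + 6*b + 1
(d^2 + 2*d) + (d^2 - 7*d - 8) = 2*d^2 - 5*d - 8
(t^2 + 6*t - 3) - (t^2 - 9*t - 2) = 15*t - 1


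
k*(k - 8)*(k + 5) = k^3 - 3*k^2 - 40*k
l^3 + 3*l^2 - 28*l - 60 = (l - 5)*(l + 2)*(l + 6)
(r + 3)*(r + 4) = r^2 + 7*r + 12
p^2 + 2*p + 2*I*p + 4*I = (p + 2)*(p + 2*I)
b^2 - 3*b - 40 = (b - 8)*(b + 5)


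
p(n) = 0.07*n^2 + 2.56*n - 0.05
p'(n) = 0.14*n + 2.56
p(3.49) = 9.74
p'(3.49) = 3.05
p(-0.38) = -1.01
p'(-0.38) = 2.51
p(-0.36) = -0.96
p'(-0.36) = 2.51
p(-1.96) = -4.80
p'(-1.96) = 2.29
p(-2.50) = -6.01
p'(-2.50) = 2.21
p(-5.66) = -12.30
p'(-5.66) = 1.77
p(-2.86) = -6.80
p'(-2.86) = 2.16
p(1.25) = 3.26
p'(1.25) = 2.74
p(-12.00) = -20.69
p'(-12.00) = 0.88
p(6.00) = 17.83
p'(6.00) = 3.40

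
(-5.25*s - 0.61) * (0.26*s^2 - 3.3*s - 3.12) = -1.365*s^3 + 17.1664*s^2 + 18.393*s + 1.9032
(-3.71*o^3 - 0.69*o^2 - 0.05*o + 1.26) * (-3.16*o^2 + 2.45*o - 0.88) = 11.7236*o^5 - 6.9091*o^4 + 1.7323*o^3 - 3.4969*o^2 + 3.131*o - 1.1088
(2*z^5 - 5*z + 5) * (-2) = -4*z^5 + 10*z - 10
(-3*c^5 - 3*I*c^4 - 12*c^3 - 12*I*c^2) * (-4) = 12*c^5 + 12*I*c^4 + 48*c^3 + 48*I*c^2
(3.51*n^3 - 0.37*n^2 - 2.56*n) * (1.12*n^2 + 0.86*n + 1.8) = 3.9312*n^5 + 2.6042*n^4 + 3.1326*n^3 - 2.8676*n^2 - 4.608*n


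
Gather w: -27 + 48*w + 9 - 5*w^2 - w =-5*w^2 + 47*w - 18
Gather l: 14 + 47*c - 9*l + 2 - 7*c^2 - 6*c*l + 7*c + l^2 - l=-7*c^2 + 54*c + l^2 + l*(-6*c - 10) + 16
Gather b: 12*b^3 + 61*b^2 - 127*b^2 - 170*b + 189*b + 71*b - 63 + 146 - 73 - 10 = 12*b^3 - 66*b^2 + 90*b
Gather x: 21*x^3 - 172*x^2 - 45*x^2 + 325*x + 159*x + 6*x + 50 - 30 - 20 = 21*x^3 - 217*x^2 + 490*x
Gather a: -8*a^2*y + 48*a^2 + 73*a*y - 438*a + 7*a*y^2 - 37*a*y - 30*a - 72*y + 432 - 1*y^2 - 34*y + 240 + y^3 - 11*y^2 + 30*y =a^2*(48 - 8*y) + a*(7*y^2 + 36*y - 468) + y^3 - 12*y^2 - 76*y + 672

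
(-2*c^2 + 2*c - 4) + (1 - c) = -2*c^2 + c - 3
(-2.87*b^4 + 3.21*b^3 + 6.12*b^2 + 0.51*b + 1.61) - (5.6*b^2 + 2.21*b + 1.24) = -2.87*b^4 + 3.21*b^3 + 0.52*b^2 - 1.7*b + 0.37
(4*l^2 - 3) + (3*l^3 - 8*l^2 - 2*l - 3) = 3*l^3 - 4*l^2 - 2*l - 6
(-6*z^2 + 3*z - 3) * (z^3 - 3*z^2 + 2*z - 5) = -6*z^5 + 21*z^4 - 24*z^3 + 45*z^2 - 21*z + 15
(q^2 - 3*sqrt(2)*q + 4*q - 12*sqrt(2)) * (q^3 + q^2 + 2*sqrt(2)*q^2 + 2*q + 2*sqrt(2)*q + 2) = q^5 - sqrt(2)*q^4 + 5*q^4 - 5*sqrt(2)*q^3 - 6*q^3 - 50*q^2 - 10*sqrt(2)*q^2 - 30*sqrt(2)*q - 40*q - 24*sqrt(2)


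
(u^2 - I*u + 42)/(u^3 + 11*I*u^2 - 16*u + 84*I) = (u - 7*I)/(u^2 + 5*I*u + 14)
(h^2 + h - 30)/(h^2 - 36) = (h - 5)/(h - 6)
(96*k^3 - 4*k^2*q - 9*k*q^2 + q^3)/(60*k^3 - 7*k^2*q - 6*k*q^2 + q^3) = (-8*k + q)/(-5*k + q)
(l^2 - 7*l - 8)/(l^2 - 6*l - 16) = (l + 1)/(l + 2)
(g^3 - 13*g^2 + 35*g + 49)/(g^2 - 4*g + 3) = (g^3 - 13*g^2 + 35*g + 49)/(g^2 - 4*g + 3)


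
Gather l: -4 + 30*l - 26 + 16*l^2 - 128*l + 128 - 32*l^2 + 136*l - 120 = -16*l^2 + 38*l - 22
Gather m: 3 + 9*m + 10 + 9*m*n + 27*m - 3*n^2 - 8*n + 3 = m*(9*n + 36) - 3*n^2 - 8*n + 16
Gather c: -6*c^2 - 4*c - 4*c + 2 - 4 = -6*c^2 - 8*c - 2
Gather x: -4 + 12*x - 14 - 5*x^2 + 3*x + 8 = -5*x^2 + 15*x - 10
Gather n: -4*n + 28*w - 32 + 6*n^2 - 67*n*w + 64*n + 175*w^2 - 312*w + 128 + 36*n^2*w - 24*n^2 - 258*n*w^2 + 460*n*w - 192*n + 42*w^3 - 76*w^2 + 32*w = n^2*(36*w - 18) + n*(-258*w^2 + 393*w - 132) + 42*w^3 + 99*w^2 - 252*w + 96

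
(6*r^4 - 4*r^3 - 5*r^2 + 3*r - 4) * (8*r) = 48*r^5 - 32*r^4 - 40*r^3 + 24*r^2 - 32*r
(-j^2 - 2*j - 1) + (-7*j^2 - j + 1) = -8*j^2 - 3*j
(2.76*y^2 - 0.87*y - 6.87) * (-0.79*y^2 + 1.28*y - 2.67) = -2.1804*y^4 + 4.2201*y^3 - 3.0555*y^2 - 6.4707*y + 18.3429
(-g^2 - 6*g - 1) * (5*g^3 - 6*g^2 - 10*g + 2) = -5*g^5 - 24*g^4 + 41*g^3 + 64*g^2 - 2*g - 2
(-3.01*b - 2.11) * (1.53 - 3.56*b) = 10.7156*b^2 + 2.9063*b - 3.2283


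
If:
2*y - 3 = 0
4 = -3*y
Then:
No Solution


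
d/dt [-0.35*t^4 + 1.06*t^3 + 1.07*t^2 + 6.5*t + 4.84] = -1.4*t^3 + 3.18*t^2 + 2.14*t + 6.5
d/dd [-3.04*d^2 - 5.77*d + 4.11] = -6.08*d - 5.77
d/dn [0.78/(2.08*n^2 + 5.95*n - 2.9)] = (-3.2448*n - 4.641)/(2.08*n^2 + 5.95*n - 2.9)^2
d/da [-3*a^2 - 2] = -6*a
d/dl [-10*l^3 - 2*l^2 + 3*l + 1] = -30*l^2 - 4*l + 3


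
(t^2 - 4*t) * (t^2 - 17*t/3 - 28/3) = t^4 - 29*t^3/3 + 40*t^2/3 + 112*t/3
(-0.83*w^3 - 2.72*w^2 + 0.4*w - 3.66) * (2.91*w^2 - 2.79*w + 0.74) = -2.4153*w^5 - 5.5995*w^4 + 8.1386*w^3 - 13.7794*w^2 + 10.5074*w - 2.7084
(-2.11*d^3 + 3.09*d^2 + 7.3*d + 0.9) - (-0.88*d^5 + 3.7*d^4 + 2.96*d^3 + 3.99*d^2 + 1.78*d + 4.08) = 0.88*d^5 - 3.7*d^4 - 5.07*d^3 - 0.9*d^2 + 5.52*d - 3.18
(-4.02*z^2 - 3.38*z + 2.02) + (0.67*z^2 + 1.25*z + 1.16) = -3.35*z^2 - 2.13*z + 3.18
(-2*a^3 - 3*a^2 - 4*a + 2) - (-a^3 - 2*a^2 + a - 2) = -a^3 - a^2 - 5*a + 4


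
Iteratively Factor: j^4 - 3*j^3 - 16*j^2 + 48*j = (j - 4)*(j^3 + j^2 - 12*j) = (j - 4)*(j + 4)*(j^2 - 3*j) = (j - 4)*(j - 3)*(j + 4)*(j)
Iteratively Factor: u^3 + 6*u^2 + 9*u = (u + 3)*(u^2 + 3*u) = u*(u + 3)*(u + 3)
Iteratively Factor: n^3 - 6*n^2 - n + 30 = (n - 5)*(n^2 - n - 6) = (n - 5)*(n + 2)*(n - 3)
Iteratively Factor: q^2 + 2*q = (q + 2)*(q)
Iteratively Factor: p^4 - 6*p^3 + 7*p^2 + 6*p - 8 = (p - 4)*(p^3 - 2*p^2 - p + 2) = (p - 4)*(p + 1)*(p^2 - 3*p + 2) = (p - 4)*(p - 1)*(p + 1)*(p - 2)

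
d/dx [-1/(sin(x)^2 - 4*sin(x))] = 2*(sin(x) - 2)*cos(x)/((sin(x) - 4)^2*sin(x)^2)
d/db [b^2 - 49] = 2*b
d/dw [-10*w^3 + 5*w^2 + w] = -30*w^2 + 10*w + 1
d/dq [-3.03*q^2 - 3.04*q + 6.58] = -6.06*q - 3.04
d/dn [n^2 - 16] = 2*n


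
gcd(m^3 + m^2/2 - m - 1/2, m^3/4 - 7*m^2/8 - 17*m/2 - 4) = m + 1/2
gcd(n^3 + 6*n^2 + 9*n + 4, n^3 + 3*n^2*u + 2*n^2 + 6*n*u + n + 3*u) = n^2 + 2*n + 1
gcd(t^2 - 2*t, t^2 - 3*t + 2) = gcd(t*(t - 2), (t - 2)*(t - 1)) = t - 2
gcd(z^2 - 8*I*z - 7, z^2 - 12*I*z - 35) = z - 7*I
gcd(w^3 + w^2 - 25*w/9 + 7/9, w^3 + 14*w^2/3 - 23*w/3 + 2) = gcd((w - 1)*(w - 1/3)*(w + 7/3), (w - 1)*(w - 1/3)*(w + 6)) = w^2 - 4*w/3 + 1/3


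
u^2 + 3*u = u*(u + 3)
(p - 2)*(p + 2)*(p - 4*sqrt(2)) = p^3 - 4*sqrt(2)*p^2 - 4*p + 16*sqrt(2)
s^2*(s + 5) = s^3 + 5*s^2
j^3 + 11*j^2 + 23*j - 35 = (j - 1)*(j + 5)*(j + 7)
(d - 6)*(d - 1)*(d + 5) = d^3 - 2*d^2 - 29*d + 30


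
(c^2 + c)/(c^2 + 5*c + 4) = c/(c + 4)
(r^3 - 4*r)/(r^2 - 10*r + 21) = r*(r^2 - 4)/(r^2 - 10*r + 21)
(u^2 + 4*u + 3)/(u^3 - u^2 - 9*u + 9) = (u + 1)/(u^2 - 4*u + 3)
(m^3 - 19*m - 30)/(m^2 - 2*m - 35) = (-m^3 + 19*m + 30)/(-m^2 + 2*m + 35)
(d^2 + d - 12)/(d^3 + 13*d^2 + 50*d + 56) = (d - 3)/(d^2 + 9*d + 14)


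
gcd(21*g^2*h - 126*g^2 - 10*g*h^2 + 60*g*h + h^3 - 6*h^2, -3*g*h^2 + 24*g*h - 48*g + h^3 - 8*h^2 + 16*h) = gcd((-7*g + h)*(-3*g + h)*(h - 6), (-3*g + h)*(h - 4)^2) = 3*g - h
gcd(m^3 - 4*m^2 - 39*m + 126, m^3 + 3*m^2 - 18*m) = m^2 + 3*m - 18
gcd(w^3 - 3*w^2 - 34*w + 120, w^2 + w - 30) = w^2 + w - 30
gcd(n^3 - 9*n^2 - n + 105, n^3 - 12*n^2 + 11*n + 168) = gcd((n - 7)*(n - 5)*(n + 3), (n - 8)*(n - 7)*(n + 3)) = n^2 - 4*n - 21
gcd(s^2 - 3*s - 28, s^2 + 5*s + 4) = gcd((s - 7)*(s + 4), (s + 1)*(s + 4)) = s + 4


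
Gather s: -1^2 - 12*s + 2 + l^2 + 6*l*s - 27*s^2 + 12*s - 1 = l^2 + 6*l*s - 27*s^2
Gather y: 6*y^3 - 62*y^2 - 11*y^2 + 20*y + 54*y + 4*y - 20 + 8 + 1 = 6*y^3 - 73*y^2 + 78*y - 11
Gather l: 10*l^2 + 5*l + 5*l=10*l^2 + 10*l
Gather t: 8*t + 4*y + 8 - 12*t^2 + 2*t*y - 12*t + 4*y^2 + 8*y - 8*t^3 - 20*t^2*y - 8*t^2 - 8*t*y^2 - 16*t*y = -8*t^3 + t^2*(-20*y - 20) + t*(-8*y^2 - 14*y - 4) + 4*y^2 + 12*y + 8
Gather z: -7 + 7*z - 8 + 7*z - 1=14*z - 16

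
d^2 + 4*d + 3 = (d + 1)*(d + 3)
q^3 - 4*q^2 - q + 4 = (q - 4)*(q - 1)*(q + 1)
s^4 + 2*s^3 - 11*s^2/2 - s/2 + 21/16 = (s - 3/2)*(s - 1/2)*(s + 1/2)*(s + 7/2)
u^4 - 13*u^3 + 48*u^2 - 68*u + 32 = (u - 8)*(u - 2)^2*(u - 1)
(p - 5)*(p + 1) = p^2 - 4*p - 5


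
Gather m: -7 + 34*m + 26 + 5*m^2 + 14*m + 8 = 5*m^2 + 48*m + 27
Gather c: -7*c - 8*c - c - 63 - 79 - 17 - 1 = -16*c - 160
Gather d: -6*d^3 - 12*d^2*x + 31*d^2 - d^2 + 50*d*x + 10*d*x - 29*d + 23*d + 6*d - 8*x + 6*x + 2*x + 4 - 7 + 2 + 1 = -6*d^3 + d^2*(30 - 12*x) + 60*d*x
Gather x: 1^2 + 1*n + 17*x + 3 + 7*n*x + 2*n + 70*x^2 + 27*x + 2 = 3*n + 70*x^2 + x*(7*n + 44) + 6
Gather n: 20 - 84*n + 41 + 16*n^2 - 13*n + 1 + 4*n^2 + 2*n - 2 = 20*n^2 - 95*n + 60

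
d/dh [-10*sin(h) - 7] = -10*cos(h)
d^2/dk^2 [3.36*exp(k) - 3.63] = 3.36*exp(k)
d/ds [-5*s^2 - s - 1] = -10*s - 1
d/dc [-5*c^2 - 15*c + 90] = -10*c - 15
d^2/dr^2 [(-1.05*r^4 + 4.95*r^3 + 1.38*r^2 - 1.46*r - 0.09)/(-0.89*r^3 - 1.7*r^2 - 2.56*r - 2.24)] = (-1.77635683940025e-15*r^8 + 14.076864*r^6 + 89.465196*r^5 + 216.67242*r^4 + 123.648944*r^3 - 107.696616*r^2 - 181.107264*r - 30.098816)/(0.704969*r^9 + 4.03971*r^8 + 13.799628*r^7 + 33.475592*r^6 + 60.028032*r^5 + 83.465856*r^4 + 88.665088*r^3 + 69.629952*r^2 + 38.535168*r + 11.239424)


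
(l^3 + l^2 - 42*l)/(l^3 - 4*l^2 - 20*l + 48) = l*(l + 7)/(l^2 + 2*l - 8)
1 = 1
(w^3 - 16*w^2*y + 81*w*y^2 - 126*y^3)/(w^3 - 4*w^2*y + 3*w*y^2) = (-w^2 + 13*w*y - 42*y^2)/(w*(-w + y))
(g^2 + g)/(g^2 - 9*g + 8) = g*(g + 1)/(g^2 - 9*g + 8)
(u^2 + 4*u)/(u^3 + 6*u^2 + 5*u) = (u + 4)/(u^2 + 6*u + 5)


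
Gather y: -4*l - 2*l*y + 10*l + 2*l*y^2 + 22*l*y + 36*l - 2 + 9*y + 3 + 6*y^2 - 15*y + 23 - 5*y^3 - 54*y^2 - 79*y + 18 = 42*l - 5*y^3 + y^2*(2*l - 48) + y*(20*l - 85) + 42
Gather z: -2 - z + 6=4 - z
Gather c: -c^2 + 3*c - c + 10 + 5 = -c^2 + 2*c + 15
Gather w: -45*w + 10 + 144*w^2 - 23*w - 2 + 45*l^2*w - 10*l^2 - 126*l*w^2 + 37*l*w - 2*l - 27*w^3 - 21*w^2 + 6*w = -10*l^2 - 2*l - 27*w^3 + w^2*(123 - 126*l) + w*(45*l^2 + 37*l - 62) + 8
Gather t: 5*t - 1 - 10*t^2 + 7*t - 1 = -10*t^2 + 12*t - 2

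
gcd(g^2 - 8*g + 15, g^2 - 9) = g - 3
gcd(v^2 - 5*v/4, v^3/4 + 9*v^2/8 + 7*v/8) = v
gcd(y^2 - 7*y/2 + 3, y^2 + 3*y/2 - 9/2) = y - 3/2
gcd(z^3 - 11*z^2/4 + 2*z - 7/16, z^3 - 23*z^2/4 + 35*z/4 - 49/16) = z^2 - 9*z/4 + 7/8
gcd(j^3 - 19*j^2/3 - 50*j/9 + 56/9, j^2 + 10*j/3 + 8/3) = j + 4/3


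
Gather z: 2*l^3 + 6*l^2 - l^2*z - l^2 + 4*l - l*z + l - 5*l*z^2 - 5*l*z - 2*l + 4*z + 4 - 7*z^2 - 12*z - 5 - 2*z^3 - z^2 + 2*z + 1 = 2*l^3 + 5*l^2 + 3*l - 2*z^3 + z^2*(-5*l - 8) + z*(-l^2 - 6*l - 6)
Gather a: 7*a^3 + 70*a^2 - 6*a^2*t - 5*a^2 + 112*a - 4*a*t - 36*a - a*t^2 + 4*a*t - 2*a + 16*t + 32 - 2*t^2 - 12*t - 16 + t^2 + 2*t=7*a^3 + a^2*(65 - 6*t) + a*(74 - t^2) - t^2 + 6*t + 16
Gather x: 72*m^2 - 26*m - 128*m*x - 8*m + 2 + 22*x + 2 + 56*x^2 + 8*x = 72*m^2 - 34*m + 56*x^2 + x*(30 - 128*m) + 4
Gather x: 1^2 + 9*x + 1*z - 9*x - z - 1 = 0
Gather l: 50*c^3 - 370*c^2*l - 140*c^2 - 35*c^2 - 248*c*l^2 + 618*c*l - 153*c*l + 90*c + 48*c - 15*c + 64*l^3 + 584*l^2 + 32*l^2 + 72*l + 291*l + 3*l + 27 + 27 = 50*c^3 - 175*c^2 + 123*c + 64*l^3 + l^2*(616 - 248*c) + l*(-370*c^2 + 465*c + 366) + 54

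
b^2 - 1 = (b - 1)*(b + 1)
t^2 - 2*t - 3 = (t - 3)*(t + 1)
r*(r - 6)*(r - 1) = r^3 - 7*r^2 + 6*r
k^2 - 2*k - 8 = (k - 4)*(k + 2)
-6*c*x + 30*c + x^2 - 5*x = (-6*c + x)*(x - 5)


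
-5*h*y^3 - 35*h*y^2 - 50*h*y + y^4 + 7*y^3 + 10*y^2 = y*(-5*h + y)*(y + 2)*(y + 5)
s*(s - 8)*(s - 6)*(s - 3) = s^4 - 17*s^3 + 90*s^2 - 144*s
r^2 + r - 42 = (r - 6)*(r + 7)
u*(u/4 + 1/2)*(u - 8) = u^3/4 - 3*u^2/2 - 4*u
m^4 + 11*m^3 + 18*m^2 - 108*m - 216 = (m - 3)*(m + 2)*(m + 6)^2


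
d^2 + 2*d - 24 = (d - 4)*(d + 6)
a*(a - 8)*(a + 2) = a^3 - 6*a^2 - 16*a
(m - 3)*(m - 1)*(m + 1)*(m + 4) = m^4 + m^3 - 13*m^2 - m + 12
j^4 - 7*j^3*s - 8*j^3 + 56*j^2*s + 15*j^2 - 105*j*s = j*(j - 5)*(j - 3)*(j - 7*s)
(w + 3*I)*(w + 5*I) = w^2 + 8*I*w - 15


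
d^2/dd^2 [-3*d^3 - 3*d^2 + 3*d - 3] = -18*d - 6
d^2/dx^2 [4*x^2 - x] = 8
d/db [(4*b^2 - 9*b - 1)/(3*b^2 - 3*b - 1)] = (15*b^2 - 2*b + 6)/(9*b^4 - 18*b^3 + 3*b^2 + 6*b + 1)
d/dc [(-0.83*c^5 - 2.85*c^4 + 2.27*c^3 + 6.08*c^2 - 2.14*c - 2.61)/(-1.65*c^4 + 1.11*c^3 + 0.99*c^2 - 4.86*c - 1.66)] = (1.3695*c^8 - 1.8426*c^7 - 1.8831*c^6 + 30.5562*c^5 + 33.3475*c^4 - 15.6156*c^3 - 30.0435*c^2 - 15.0178*c - 9.1322)/(2.7225*c^8 - 3.663*c^7 - 2.0349*c^6 + 18.2358*c^5 - 4.3311*c^4 - 13.308*c^3 + 20.3328*c^2 + 16.1352*c + 2.7556)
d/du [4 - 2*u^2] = -4*u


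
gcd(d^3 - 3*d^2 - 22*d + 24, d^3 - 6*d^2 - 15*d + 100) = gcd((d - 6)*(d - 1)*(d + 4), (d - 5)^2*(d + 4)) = d + 4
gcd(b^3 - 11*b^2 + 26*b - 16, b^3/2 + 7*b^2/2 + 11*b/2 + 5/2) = 1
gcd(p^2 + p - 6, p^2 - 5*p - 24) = p + 3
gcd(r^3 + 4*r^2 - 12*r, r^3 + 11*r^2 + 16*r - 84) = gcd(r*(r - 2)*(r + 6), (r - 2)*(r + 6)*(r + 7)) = r^2 + 4*r - 12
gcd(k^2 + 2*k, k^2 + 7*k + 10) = k + 2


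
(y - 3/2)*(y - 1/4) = y^2 - 7*y/4 + 3/8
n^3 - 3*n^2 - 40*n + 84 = (n - 7)*(n - 2)*(n + 6)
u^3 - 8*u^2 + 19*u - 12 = (u - 4)*(u - 3)*(u - 1)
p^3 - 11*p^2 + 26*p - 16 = (p - 8)*(p - 2)*(p - 1)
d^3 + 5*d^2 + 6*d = d*(d + 2)*(d + 3)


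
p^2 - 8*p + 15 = (p - 5)*(p - 3)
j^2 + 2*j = j*(j + 2)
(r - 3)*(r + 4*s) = r^2 + 4*r*s - 3*r - 12*s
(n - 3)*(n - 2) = n^2 - 5*n + 6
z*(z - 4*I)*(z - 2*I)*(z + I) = z^4 - 5*I*z^3 - 2*z^2 - 8*I*z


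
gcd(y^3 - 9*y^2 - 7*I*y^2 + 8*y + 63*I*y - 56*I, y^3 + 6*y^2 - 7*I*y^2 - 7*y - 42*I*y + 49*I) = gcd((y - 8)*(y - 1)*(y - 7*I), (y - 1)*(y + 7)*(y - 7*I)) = y^2 + y*(-1 - 7*I) + 7*I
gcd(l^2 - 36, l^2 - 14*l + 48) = l - 6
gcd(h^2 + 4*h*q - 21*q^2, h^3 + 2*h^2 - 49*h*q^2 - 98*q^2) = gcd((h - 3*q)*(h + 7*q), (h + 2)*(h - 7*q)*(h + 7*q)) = h + 7*q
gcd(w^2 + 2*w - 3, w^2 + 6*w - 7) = w - 1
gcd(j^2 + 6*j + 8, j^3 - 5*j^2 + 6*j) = 1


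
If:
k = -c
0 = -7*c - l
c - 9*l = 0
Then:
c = 0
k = 0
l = 0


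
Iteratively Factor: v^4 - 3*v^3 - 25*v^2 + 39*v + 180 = (v + 3)*(v^3 - 6*v^2 - 7*v + 60) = (v - 4)*(v + 3)*(v^2 - 2*v - 15) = (v - 4)*(v + 3)^2*(v - 5)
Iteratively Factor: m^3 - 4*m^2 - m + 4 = (m + 1)*(m^2 - 5*m + 4) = (m - 4)*(m + 1)*(m - 1)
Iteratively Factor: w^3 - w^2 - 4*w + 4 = (w + 2)*(w^2 - 3*w + 2) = (w - 2)*(w + 2)*(w - 1)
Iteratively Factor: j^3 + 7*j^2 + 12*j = (j + 3)*(j^2 + 4*j) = (j + 3)*(j + 4)*(j)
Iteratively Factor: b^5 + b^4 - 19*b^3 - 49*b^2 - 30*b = (b - 5)*(b^4 + 6*b^3 + 11*b^2 + 6*b) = (b - 5)*(b + 1)*(b^3 + 5*b^2 + 6*b) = (b - 5)*(b + 1)*(b + 2)*(b^2 + 3*b) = b*(b - 5)*(b + 1)*(b + 2)*(b + 3)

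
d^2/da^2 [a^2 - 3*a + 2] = 2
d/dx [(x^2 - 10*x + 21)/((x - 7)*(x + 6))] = 9/(x^2 + 12*x + 36)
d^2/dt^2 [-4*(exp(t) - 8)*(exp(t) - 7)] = (60 - 16*exp(t))*exp(t)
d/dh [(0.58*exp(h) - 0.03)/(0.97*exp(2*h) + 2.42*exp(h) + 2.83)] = (-0.5626*exp(2*h) + 0.0582*exp(h) + 1.714)*exp(h)/(0.9409*exp(4*h) + 4.6948*exp(3*h) + 11.3466*exp(2*h) + 13.6972*exp(h) + 8.0089)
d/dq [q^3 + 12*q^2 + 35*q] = 3*q^2 + 24*q + 35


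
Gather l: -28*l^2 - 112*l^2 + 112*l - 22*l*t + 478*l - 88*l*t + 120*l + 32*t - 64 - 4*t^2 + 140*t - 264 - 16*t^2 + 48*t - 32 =-140*l^2 + l*(710 - 110*t) - 20*t^2 + 220*t - 360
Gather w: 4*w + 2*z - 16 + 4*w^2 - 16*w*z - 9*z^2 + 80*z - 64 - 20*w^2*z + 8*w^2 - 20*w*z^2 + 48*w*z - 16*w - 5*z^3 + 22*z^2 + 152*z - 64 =w^2*(12 - 20*z) + w*(-20*z^2 + 32*z - 12) - 5*z^3 + 13*z^2 + 234*z - 144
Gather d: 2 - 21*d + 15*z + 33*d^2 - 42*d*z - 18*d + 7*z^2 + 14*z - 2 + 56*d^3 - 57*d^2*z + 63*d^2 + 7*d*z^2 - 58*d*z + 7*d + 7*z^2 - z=56*d^3 + d^2*(96 - 57*z) + d*(7*z^2 - 100*z - 32) + 14*z^2 + 28*z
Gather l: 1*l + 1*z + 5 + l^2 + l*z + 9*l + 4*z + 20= l^2 + l*(z + 10) + 5*z + 25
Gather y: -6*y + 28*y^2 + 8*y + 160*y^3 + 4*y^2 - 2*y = 160*y^3 + 32*y^2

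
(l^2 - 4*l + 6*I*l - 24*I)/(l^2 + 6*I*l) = (l - 4)/l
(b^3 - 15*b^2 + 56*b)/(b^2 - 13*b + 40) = b*(b - 7)/(b - 5)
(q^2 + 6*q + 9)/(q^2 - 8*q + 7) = (q^2 + 6*q + 9)/(q^2 - 8*q + 7)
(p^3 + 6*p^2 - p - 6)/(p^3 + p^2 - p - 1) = (p + 6)/(p + 1)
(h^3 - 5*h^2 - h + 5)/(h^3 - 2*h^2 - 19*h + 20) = (h + 1)/(h + 4)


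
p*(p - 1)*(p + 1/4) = p^3 - 3*p^2/4 - p/4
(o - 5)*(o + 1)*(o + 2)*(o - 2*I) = o^4 - 2*o^3 - 2*I*o^3 - 13*o^2 + 4*I*o^2 - 10*o + 26*I*o + 20*I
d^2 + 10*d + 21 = (d + 3)*(d + 7)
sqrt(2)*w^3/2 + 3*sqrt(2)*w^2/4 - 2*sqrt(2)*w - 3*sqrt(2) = (w - 2)*(w + 3/2)*(sqrt(2)*w/2 + sqrt(2))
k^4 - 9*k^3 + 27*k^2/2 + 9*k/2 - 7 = (k - 7)*(k - 2)*(k - sqrt(2)/2)*(k + sqrt(2)/2)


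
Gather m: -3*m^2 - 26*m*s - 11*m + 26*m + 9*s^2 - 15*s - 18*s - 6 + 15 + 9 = -3*m^2 + m*(15 - 26*s) + 9*s^2 - 33*s + 18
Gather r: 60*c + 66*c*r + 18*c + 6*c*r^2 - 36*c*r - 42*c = 6*c*r^2 + 30*c*r + 36*c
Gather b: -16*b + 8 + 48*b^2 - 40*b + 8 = 48*b^2 - 56*b + 16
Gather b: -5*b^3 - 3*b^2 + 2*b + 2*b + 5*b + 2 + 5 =-5*b^3 - 3*b^2 + 9*b + 7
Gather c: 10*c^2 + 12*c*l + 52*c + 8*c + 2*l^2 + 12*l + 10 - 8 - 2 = 10*c^2 + c*(12*l + 60) + 2*l^2 + 12*l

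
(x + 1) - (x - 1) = 2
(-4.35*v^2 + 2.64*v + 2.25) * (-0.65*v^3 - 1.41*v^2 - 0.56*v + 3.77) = 2.8275*v^5 + 4.4175*v^4 - 2.7489*v^3 - 21.0504*v^2 + 8.6928*v + 8.4825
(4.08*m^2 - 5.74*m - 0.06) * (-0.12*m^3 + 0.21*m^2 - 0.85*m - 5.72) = -0.4896*m^5 + 1.5456*m^4 - 4.6662*m^3 - 18.4712*m^2 + 32.8838*m + 0.3432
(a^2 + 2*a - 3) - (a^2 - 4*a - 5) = 6*a + 2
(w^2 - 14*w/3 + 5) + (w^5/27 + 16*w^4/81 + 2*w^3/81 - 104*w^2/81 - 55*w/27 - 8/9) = w^5/27 + 16*w^4/81 + 2*w^3/81 - 23*w^2/81 - 181*w/27 + 37/9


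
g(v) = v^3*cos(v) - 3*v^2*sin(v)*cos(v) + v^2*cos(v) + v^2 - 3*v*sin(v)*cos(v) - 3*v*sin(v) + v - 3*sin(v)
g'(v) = -v^3*sin(v) + 3*v^2*sin(v)^2 - v^2*sin(v) - 3*v^2*cos(v)^2 + 3*v^2*cos(v) + 3*v*sin(v)^2 - 6*v*sin(v)*cos(v) - 3*v*cos(v)^2 - v*cos(v) + 2*v - 3*sin(v)*cos(v) - 3*sin(v) - 3*cos(v) + 1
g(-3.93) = 66.92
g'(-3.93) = -20.29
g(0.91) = -4.34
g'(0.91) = -4.49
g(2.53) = -3.05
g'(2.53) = -20.41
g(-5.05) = -21.47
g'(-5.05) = 167.97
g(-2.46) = 2.42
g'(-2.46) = -17.74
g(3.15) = -28.33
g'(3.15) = -55.34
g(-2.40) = 1.45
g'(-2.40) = -14.72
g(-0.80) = 0.12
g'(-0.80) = 0.54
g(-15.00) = 2264.47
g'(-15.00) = -2651.56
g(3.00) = -20.30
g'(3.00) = -50.93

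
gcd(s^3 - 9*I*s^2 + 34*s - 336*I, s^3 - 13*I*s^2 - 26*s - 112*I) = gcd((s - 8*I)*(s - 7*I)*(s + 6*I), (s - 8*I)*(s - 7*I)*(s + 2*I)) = s^2 - 15*I*s - 56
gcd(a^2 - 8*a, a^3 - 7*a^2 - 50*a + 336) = a - 8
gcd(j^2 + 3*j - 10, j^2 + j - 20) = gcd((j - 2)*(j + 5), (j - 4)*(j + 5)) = j + 5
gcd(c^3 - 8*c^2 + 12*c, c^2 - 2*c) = c^2 - 2*c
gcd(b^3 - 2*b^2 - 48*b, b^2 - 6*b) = b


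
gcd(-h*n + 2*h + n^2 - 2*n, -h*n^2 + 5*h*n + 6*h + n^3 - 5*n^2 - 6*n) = h - n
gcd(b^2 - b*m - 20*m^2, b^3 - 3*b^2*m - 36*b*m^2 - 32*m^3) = b + 4*m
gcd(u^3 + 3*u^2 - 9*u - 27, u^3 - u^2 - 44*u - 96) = u + 3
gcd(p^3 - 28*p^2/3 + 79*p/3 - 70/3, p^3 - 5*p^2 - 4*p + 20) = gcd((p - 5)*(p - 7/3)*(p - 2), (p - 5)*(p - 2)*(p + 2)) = p^2 - 7*p + 10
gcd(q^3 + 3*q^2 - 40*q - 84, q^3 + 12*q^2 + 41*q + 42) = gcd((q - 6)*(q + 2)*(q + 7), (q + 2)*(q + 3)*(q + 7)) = q^2 + 9*q + 14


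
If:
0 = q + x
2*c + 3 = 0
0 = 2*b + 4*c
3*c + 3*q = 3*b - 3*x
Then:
No Solution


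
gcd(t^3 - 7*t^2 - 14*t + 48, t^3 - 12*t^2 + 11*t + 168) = t^2 - 5*t - 24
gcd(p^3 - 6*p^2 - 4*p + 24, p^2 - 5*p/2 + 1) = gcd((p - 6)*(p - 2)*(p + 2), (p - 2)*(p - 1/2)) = p - 2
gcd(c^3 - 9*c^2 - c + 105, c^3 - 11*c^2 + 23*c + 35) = c^2 - 12*c + 35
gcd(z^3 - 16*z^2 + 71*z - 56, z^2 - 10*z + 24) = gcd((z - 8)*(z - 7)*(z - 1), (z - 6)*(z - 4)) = 1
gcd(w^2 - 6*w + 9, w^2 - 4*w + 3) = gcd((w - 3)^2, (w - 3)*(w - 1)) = w - 3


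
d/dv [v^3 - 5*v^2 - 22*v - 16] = 3*v^2 - 10*v - 22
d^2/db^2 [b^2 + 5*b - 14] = 2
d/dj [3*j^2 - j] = 6*j - 1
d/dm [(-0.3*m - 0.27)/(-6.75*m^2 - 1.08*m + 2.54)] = (2.025*m^2 + 0.324*m - (0.3*m + 0.27)*(13.5*m + 1.08) - 0.762)/(6.75*m^2 + 1.08*m - 2.54)^2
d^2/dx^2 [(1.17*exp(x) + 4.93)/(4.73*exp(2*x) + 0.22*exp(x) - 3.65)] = (26.176293*exp(4*x) + 439.976086*exp(3*x) + 136.587264*exp(2*x) + 341.634062*exp(x) + 19.546115)*exp(x)/(105.823817*exp(6*x) + 14.766114*exp(5*x) - 244.296459*exp(4*x) - 22.778492*exp(3*x) + 188.516295*exp(2*x) + 8.79285*exp(x) - 48.627125)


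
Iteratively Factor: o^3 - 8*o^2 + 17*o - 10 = (o - 1)*(o^2 - 7*o + 10) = (o - 2)*(o - 1)*(o - 5)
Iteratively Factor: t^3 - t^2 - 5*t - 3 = (t + 1)*(t^2 - 2*t - 3) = (t - 3)*(t + 1)*(t + 1)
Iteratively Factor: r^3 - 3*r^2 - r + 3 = (r - 3)*(r^2 - 1) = (r - 3)*(r + 1)*(r - 1)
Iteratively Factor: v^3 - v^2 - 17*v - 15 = (v + 3)*(v^2 - 4*v - 5) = (v + 1)*(v + 3)*(v - 5)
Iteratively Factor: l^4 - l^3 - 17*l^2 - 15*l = (l + 3)*(l^3 - 4*l^2 - 5*l) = l*(l + 3)*(l^2 - 4*l - 5) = l*(l + 1)*(l + 3)*(l - 5)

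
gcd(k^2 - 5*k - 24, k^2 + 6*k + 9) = k + 3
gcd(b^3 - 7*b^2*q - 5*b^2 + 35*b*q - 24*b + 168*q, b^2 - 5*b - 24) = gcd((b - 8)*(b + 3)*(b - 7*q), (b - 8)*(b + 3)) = b^2 - 5*b - 24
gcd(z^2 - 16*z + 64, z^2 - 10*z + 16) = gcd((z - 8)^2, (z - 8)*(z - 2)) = z - 8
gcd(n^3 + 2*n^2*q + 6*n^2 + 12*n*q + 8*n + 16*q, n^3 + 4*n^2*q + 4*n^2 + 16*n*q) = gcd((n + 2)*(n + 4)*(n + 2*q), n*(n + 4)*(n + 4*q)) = n + 4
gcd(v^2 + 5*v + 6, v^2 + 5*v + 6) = v^2 + 5*v + 6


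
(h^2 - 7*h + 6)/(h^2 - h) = (h - 6)/h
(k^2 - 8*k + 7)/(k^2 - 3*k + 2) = (k - 7)/(k - 2)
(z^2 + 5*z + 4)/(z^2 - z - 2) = (z + 4)/(z - 2)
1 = 1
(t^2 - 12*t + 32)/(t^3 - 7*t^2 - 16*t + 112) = (t - 8)/(t^2 - 3*t - 28)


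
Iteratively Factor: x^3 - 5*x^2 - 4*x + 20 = (x - 5)*(x^2 - 4) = (x - 5)*(x - 2)*(x + 2)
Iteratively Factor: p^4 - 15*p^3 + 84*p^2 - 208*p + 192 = (p - 4)*(p^3 - 11*p^2 + 40*p - 48) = (p - 4)^2*(p^2 - 7*p + 12) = (p - 4)^3*(p - 3)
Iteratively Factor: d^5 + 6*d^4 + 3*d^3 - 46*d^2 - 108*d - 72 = (d - 3)*(d^4 + 9*d^3 + 30*d^2 + 44*d + 24) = (d - 3)*(d + 2)*(d^3 + 7*d^2 + 16*d + 12) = (d - 3)*(d + 2)^2*(d^2 + 5*d + 6) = (d - 3)*(d + 2)^3*(d + 3)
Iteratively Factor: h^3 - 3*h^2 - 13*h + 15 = (h + 3)*(h^2 - 6*h + 5) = (h - 1)*(h + 3)*(h - 5)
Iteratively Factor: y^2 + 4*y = (y + 4)*(y)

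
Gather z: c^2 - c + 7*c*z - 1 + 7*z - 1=c^2 - c + z*(7*c + 7) - 2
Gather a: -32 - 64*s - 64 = -64*s - 96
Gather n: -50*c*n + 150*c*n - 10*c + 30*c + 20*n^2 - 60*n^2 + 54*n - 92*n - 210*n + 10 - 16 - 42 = 20*c - 40*n^2 + n*(100*c - 248) - 48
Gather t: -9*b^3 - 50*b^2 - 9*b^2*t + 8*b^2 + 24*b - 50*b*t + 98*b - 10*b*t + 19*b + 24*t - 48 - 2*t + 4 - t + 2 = -9*b^3 - 42*b^2 + 141*b + t*(-9*b^2 - 60*b + 21) - 42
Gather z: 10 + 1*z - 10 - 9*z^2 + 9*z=-9*z^2 + 10*z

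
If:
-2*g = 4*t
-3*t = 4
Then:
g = 8/3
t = -4/3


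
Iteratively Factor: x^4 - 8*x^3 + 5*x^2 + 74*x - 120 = (x - 4)*(x^3 - 4*x^2 - 11*x + 30) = (x - 5)*(x - 4)*(x^2 + x - 6) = (x - 5)*(x - 4)*(x - 2)*(x + 3)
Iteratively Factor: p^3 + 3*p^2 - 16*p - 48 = (p + 4)*(p^2 - p - 12) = (p + 3)*(p + 4)*(p - 4)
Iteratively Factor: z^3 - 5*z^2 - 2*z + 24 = (z - 4)*(z^2 - z - 6) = (z - 4)*(z - 3)*(z + 2)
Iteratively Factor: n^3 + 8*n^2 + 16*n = (n + 4)*(n^2 + 4*n) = (n + 4)^2*(n)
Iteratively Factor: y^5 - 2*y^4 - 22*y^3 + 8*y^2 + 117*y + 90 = (y + 2)*(y^4 - 4*y^3 - 14*y^2 + 36*y + 45) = (y + 2)*(y + 3)*(y^3 - 7*y^2 + 7*y + 15) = (y - 3)*(y + 2)*(y + 3)*(y^2 - 4*y - 5) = (y - 3)*(y + 1)*(y + 2)*(y + 3)*(y - 5)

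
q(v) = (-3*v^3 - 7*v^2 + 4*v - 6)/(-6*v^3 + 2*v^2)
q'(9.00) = -0.02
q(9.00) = 0.65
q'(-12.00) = -0.00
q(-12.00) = 0.39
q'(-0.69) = -11.52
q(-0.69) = -3.80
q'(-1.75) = -0.75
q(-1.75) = -0.48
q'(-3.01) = -0.19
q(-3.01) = 0.00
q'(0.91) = -8.64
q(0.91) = 3.64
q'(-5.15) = -0.06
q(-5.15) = 0.23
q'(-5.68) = -0.05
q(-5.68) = 0.25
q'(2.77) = -0.21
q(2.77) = 1.00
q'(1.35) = -1.78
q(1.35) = 1.87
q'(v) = (18*v^2 - 4*v)*(-3*v^3 - 7*v^2 + 4*v - 6)/(-6*v^3 + 2*v^2)^2 + (-9*v^2 - 14*v + 4)/(-6*v^3 + 2*v^2)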